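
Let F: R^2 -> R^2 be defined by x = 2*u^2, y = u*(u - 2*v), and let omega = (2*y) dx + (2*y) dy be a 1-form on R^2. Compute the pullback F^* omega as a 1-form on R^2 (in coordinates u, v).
F^* omega = (4*u*(3*u^2 - 7*u*v + 2*v^2)) du + (4*u^2*(-u + 2*v)) dv

Using F^*(f dg) = (f ∘ F) d(g ∘ F), substitute each coordinate x_i by F_i(u, v) in f_i, and replace dx_i by d F_i = (∂F_i/∂u) du + (∂F_i/∂v) dv.
  For the x component: f_1(F) = 2*u*(u - 2*v); d F_1 = (4*u) du + (0) dv
  For the y component: f_2(F) = 2*u*(u - 2*v); d F_2 = (2*u - 2*v) du + (-2*u) dv
Combining and collecting du, dv coefficients:
  coeff of du: 4*u*(3*u^2 - 7*u*v + 2*v^2)
  coeff of dv: 4*u^2*(-u + 2*v)
F^* omega = (4*u*(3*u^2 - 7*u*v + 2*v^2)) du + (4*u^2*(-u + 2*v)) dv.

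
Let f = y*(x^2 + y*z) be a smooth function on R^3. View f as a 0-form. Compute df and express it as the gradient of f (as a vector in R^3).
df = (2*x*y) dx + (x^2 + 2*y*z) dy + (y^2) dz; grad f = (2*x*y, x^2 + 2*y*z, y^2)

For a 0-form f, d f = (∂f/∂x) dx + (∂f/∂y) dy + (∂f/∂z) dz. The components of the vector representation are exactly the entries of grad f in Cartesian coordinates:
  ∂f/∂x = 2*x*y
  ∂f/∂y = x^2 + 2*y*z
  ∂f/∂z = y^2.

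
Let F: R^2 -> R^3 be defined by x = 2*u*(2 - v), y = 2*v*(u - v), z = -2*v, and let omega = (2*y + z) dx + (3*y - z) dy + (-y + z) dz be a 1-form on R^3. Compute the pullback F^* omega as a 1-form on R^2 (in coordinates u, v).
F^* omega = (4*v*(u*v + 4*u - v^2 - 2*v - 2)) du + (4*v*(u^2 - 7*u*v + 3*u + 6*v^2 - 3*v + 1)) dv

Using F^*(f dg) = (f ∘ F) d(g ∘ F), substitute each coordinate x_i by F_i(u, v) in f_i, and replace dx_i by d F_i = (∂F_i/∂u) du + (∂F_i/∂v) dv.
  For the x component: f_1(F) = 2*v*(2*u - 2*v - 1); d F_1 = (4 - 2*v) du + (-2*u) dv
  For the y component: f_2(F) = 2*v*(3*u - 3*v + 1); d F_2 = (2*v) du + (2*u - 4*v) dv
  For the z component: f_3(F) = 2*v*(-u + v - 1); d F_3 = (0) du + (-2) dv
Combining and collecting du, dv coefficients:
  coeff of du: 4*v*(u*v + 4*u - v^2 - 2*v - 2)
  coeff of dv: 4*v*(u^2 - 7*u*v + 3*u + 6*v^2 - 3*v + 1)
F^* omega = (4*v*(u*v + 4*u - v^2 - 2*v - 2)) du + (4*v*(u^2 - 7*u*v + 3*u + 6*v^2 - 3*v + 1)) dv.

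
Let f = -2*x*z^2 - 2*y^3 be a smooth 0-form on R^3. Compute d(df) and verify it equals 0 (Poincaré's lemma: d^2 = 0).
d(df) = 0

Step 1: df = sum_i (∂f/∂x_i) dx_i = (-2*z^2) dx + (-6*y^2) dy + (-4*x*z) dz.
Step 2: Apply d again. Using the 1-form formula, the coefficient of dx ∧ dy in d(df) is ∂^2 f/∂x ∂y - ∂^2 f/∂y ∂x = (0) - (0) = 0 (equality of mixed partials for smooth f).
Similarly for dx ∧ dz and dy ∧ dz — all coefficients vanish. So d(df) = 0.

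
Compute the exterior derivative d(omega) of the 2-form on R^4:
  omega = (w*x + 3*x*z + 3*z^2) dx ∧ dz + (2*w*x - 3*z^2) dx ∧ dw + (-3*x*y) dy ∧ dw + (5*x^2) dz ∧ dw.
d(omega) = (11*x + 6*z) dx ∧ dz ∧ dw + (-3*y) dx ∧ dy ∧ dw

For a 2-form omega = sum_{i<j} g_{ij} dx_i ∧ dx_j, the exterior derivative is
  d(omega) = sum_{i<j} d(g_{ij}) ∧ dx_i ∧ dx_j = sum_{i<j, k} (∂g_{ij}/∂x_k) dx_k ∧ dx_i ∧ dx_j.
Expand each term, using dx_k ∧ dx_i ∧ dx_j = sgn(permutation) dx_{(a)} ∧ dx_{(b)} ∧ dx_{(c)} with (a < b < c) sorted:
  d(w*x + 3*x*z + 3*z^2) includes (∂/∂w)(w*x + 3*x*z + 3*z^2) dw = (x) dw, which multiplied by dx ∧ dz gives (x) dx ∧ dz ∧ dw
  d(2*w*x - 3*z^2) includes (∂/∂z)(2*w*x - 3*z^2) dz = (-6*z) dz, which multiplied by dx ∧ dw gives (6*z) dx ∧ dz ∧ dw
  d(-3*x*y) includes (∂/∂x)(-3*x*y) dx = (-3*y) dx, which multiplied by dy ∧ dw gives (-3*y) dx ∧ dy ∧ dw
  d(5*x^2) includes (∂/∂x)(5*x^2) dx = (10*x) dx, which multiplied by dz ∧ dw gives (10*x) dx ∧ dz ∧ dw
Collecting like 3-forms: d(omega) = (11*x + 6*z) dx ∧ dz ∧ dw + (-3*y) dx ∧ dy ∧ dw.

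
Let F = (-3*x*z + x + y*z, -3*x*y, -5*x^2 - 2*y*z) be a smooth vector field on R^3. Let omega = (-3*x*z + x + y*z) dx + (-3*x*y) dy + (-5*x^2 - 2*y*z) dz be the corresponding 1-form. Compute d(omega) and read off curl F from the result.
d(omega) = (-2*z) dy ∧ dz + (7*x + y) dz ∧ dx + (-3*y - z) dx ∧ dy; curl F = (-2*z, 7*x + y, -3*y - z)

d omega = sum_{i<j} (∂f_j/∂x_i - ∂f_i/∂x_j) dx_i ∧ dx_j. Under the identification (dy ∧ dz, dz ∧ dx, dx ∧ dy) ↔ (e_x, e_y, e_z), the coefficients are exactly the components of curl F. Compute:
  ∂R/∂y - ∂Q/∂z = (-2*z) - (0) = -2*z
  ∂P/∂z - ∂R/∂x = (-3*x + y) - (-10*x) = 7*x + y
  ∂Q/∂x - ∂P/∂y = (-3*y) - (z) = -3*y - z.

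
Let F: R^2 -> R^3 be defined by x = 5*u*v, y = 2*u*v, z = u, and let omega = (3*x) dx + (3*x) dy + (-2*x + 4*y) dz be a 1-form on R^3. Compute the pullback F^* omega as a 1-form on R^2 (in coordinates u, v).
F^* omega = (u*v*(105*v - 2)) du + (105*u^2*v) dv

Using F^*(f dg) = (f ∘ F) d(g ∘ F), substitute each coordinate x_i by F_i(u, v) in f_i, and replace dx_i by d F_i = (∂F_i/∂u) du + (∂F_i/∂v) dv.
  For the x component: f_1(F) = 15*u*v; d F_1 = (5*v) du + (5*u) dv
  For the y component: f_2(F) = 15*u*v; d F_2 = (2*v) du + (2*u) dv
  For the z component: f_3(F) = -2*u*v; d F_3 = (1) du + (0) dv
Combining and collecting du, dv coefficients:
  coeff of du: u*v*(105*v - 2)
  coeff of dv: 105*u^2*v
F^* omega = (u*v*(105*v - 2)) du + (105*u^2*v) dv.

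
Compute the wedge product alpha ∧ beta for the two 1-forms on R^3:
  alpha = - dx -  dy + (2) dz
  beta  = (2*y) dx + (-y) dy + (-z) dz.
alpha ∧ beta = (3*y) dx ∧ dy + (-4*y + z) dx ∧ dz + (2*y + z) dy ∧ dz

Distribute the wedge, using dx_i ∧ dx_j = -dx_j ∧ dx_i and dx_i ∧ dx_i = 0. For each pair (i, j) with i < j, the coefficient of dx_i ∧ dx_j in alpha ∧ beta is (alpha_i * beta_j - alpha_j * beta_i). Collecting: alpha ∧ beta = (3*y) dx ∧ dy + (-4*y + z) dx ∧ dz + (2*y + z) dy ∧ dz.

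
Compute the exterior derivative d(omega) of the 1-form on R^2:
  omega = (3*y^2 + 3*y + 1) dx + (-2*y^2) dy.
d(omega) = (-6*y - 3) dx ∧ dy

For a 1-form omega = sum_i f_i dx_i, the exterior derivative is
  d(omega) = sum_{i < j} (∂f_j/∂x_i - ∂f_i/∂x_j) dx_i ∧ dx_j.
  coefficient of dx ∧ dy: ∂f_2/∂x - ∂f_1/∂y = ∂(-2*y^2)/∂x - ∂(3*y^2 + 3*y + 1)/∂y = -6*y - 3
Assembling: d(omega) = (-6*y - 3) dx ∧ dy.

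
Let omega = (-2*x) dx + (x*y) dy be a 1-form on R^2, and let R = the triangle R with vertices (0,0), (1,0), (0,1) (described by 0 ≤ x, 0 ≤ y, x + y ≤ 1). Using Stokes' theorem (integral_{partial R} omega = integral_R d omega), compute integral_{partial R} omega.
integral_(partial R) omega = 1/6

Stokes: integral_partial_R omega = integral_R d omega with d omega = (∂Q/∂x - ∂P/∂y) dx ∧ dy.
  ∂Q/∂x = y
  ∂P/∂y = 0
  integrand = ∂Q/∂x - ∂P/∂y = y.
Integrating over R: integral_0^1 integral_0^{1-x} (y) dy dx = 1/6.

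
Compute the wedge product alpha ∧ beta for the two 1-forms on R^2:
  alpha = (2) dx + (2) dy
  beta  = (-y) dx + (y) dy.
alpha ∧ beta = (4*y) dx ∧ dy

Distribute the wedge, using dx_i ∧ dx_j = -dx_j ∧ dx_i and dx_i ∧ dx_i = 0. For each pair (i, j) with i < j, the coefficient of dx_i ∧ dx_j in alpha ∧ beta is (alpha_i * beta_j - alpha_j * beta_i). Collecting: alpha ∧ beta = (4*y) dx ∧ dy.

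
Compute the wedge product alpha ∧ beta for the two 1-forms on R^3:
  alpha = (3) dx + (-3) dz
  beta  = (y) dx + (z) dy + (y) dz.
alpha ∧ beta = (3*z) dx ∧ dy + (6*y) dx ∧ dz + (3*z) dy ∧ dz

Distribute the wedge, using dx_i ∧ dx_j = -dx_j ∧ dx_i and dx_i ∧ dx_i = 0. For each pair (i, j) with i < j, the coefficient of dx_i ∧ dx_j in alpha ∧ beta is (alpha_i * beta_j - alpha_j * beta_i). Collecting: alpha ∧ beta = (3*z) dx ∧ dy + (6*y) dx ∧ dz + (3*z) dy ∧ dz.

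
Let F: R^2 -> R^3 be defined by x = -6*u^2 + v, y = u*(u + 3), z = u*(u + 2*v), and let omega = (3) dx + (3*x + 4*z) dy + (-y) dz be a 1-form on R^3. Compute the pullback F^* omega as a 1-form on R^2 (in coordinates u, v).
F^* omega = (-30*u^3 + 14*u^2*v - 48*u^2 + 24*u*v - 36*u + 9*v) du + (-2*u^3 - 6*u^2 + 3) dv

Using F^*(f dg) = (f ∘ F) d(g ∘ F), substitute each coordinate x_i by F_i(u, v) in f_i, and replace dx_i by d F_i = (∂F_i/∂u) du + (∂F_i/∂v) dv.
  For the x component: f_1(F) = 3; d F_1 = (-12*u) du + (1) dv
  For the y component: f_2(F) = -14*u^2 + 8*u*v + 3*v; d F_2 = (2*u + 3) du + (0) dv
  For the z component: f_3(F) = u*(-u - 3); d F_3 = (2*u + 2*v) du + (2*u) dv
Combining and collecting du, dv coefficients:
  coeff of du: -30*u^3 + 14*u^2*v - 48*u^2 + 24*u*v - 36*u + 9*v
  coeff of dv: -2*u^3 - 6*u^2 + 3
F^* omega = (-30*u^3 + 14*u^2*v - 48*u^2 + 24*u*v - 36*u + 9*v) du + (-2*u^3 - 6*u^2 + 3) dv.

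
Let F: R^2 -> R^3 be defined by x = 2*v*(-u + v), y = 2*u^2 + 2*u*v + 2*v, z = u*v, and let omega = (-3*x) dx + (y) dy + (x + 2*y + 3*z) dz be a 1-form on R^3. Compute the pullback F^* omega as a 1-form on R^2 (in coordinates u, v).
F^* omega = (8*u^3 + 16*u^2*v - 3*u*v^2 + 8*u*v + 14*v^3 + 8*v^2) du + (8*u^3 - 3*u^2*v + 4*u^2 + 38*u*v^2 + 12*u*v - 24*v^3 + 4*v) dv

Using F^*(f dg) = (f ∘ F) d(g ∘ F), substitute each coordinate x_i by F_i(u, v) in f_i, and replace dx_i by d F_i = (∂F_i/∂u) du + (∂F_i/∂v) dv.
  For the x component: f_1(F) = 6*v*(u - v); d F_1 = (-2*v) du + (-2*u + 4*v) dv
  For the y component: f_2(F) = 2*u^2 + 2*u*v + 2*v; d F_2 = (4*u + 2*v) du + (2*u + 2) dv
  For the z component: f_3(F) = 4*u^2 + 5*u*v + 2*v^2 + 4*v; d F_3 = (v) du + (u) dv
Combining and collecting du, dv coefficients:
  coeff of du: 8*u^3 + 16*u^2*v - 3*u*v^2 + 8*u*v + 14*v^3 + 8*v^2
  coeff of dv: 8*u^3 - 3*u^2*v + 4*u^2 + 38*u*v^2 + 12*u*v - 24*v^3 + 4*v
F^* omega = (8*u^3 + 16*u^2*v - 3*u*v^2 + 8*u*v + 14*v^3 + 8*v^2) du + (8*u^3 - 3*u^2*v + 4*u^2 + 38*u*v^2 + 12*u*v - 24*v^3 + 4*v) dv.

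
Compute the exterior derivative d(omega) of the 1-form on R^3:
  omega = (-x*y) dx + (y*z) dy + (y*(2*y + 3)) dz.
d(omega) = (x) dx ∧ dy + (3*y + 3) dy ∧ dz

For a 1-form omega = sum_i f_i dx_i, the exterior derivative is
  d(omega) = sum_{i < j} (∂f_j/∂x_i - ∂f_i/∂x_j) dx_i ∧ dx_j.
  coefficient of dx ∧ dy: ∂f_2/∂x - ∂f_1/∂y = ∂(y*z)/∂x - ∂(-x*y)/∂y = x
  coefficient of dy ∧ dz: ∂f_3/∂y - ∂f_2/∂z = ∂(y*(2*y + 3))/∂y - ∂(y*z)/∂z = 3*y + 3
Assembling: d(omega) = (x) dx ∧ dy + (3*y + 3) dy ∧ dz.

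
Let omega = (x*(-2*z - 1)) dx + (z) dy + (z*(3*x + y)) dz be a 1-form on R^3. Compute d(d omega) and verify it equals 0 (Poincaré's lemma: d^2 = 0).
d(d omega) = 0

Step 1: d omega = sum_{i<j} (∂f_j/∂x_i - ∂f_i/∂x_j) dx_i ∧ dx_j:
  coeff of dx ∧ dy: 0
  coeff of dx ∧ dz: 2*x + 3*z
  coeff of dy ∧ dz: z - 1
Step 2: Apply d again to each 2-form coefficient. The only possible 3-form in R^3 is dx ∧ dy ∧ dz, with coefficient
  ∂(coeff of dy∧dz)/∂x - ∂(coeff of dx∧dz)/∂y + ∂(coeff of dx∧dy)/∂z
  = ∂/∂x (z - 1) - ∂/∂y (2*x + 3*z) + ∂/∂z (0).
Each of these terms simplifies to sums of mixed partials that cancel in pairs. The result is 0 (by equality of mixed partials for smooth functions — Schwarz / Clairaut).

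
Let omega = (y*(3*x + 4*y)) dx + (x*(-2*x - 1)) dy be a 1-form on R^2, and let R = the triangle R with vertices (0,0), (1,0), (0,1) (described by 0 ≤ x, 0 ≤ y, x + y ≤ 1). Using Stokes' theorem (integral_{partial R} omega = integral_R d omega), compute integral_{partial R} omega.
integral_(partial R) omega = -3

Stokes: integral_partial_R omega = integral_R d omega with d omega = (∂Q/∂x - ∂P/∂y) dx ∧ dy.
  ∂Q/∂x = -4*x - 1
  ∂P/∂y = 3*x + 8*y
  integrand = ∂Q/∂x - ∂P/∂y = -7*x - 8*y - 1.
Integrating over R: integral_0^1 integral_0^{1-x} (-7*x - 8*y - 1) dy dx = -3.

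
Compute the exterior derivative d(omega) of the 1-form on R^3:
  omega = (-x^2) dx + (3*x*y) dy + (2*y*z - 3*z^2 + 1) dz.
d(omega) = (3*y) dx ∧ dy + (2*z) dy ∧ dz

For a 1-form omega = sum_i f_i dx_i, the exterior derivative is
  d(omega) = sum_{i < j} (∂f_j/∂x_i - ∂f_i/∂x_j) dx_i ∧ dx_j.
  coefficient of dx ∧ dy: ∂f_2/∂x - ∂f_1/∂y = ∂(3*x*y)/∂x - ∂(-x^2)/∂y = 3*y
  coefficient of dy ∧ dz: ∂f_3/∂y - ∂f_2/∂z = ∂(2*y*z - 3*z^2 + 1)/∂y - ∂(3*x*y)/∂z = 2*z
Assembling: d(omega) = (3*y) dx ∧ dy + (2*z) dy ∧ dz.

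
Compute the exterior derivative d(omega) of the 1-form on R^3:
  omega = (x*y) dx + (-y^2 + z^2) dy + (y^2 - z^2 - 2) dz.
d(omega) = (-x) dx ∧ dy + (2*y - 2*z) dy ∧ dz

For a 1-form omega = sum_i f_i dx_i, the exterior derivative is
  d(omega) = sum_{i < j} (∂f_j/∂x_i - ∂f_i/∂x_j) dx_i ∧ dx_j.
  coefficient of dx ∧ dy: ∂f_2/∂x - ∂f_1/∂y = ∂(-y^2 + z^2)/∂x - ∂(x*y)/∂y = -x
  coefficient of dy ∧ dz: ∂f_3/∂y - ∂f_2/∂z = ∂(y^2 - z^2 - 2)/∂y - ∂(-y^2 + z^2)/∂z = 2*y - 2*z
Assembling: d(omega) = (-x) dx ∧ dy + (2*y - 2*z) dy ∧ dz.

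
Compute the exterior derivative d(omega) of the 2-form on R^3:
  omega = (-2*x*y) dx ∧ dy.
d(omega) = 0

For a 2-form omega = sum_{i<j} g_{ij} dx_i ∧ dx_j, the exterior derivative is
  d(omega) = sum_{i<j} d(g_{ij}) ∧ dx_i ∧ dx_j = sum_{i<j, k} (∂g_{ij}/∂x_k) dx_k ∧ dx_i ∧ dx_j.
Expand each term, using dx_k ∧ dx_i ∧ dx_j = sgn(permutation) dx_{(a)} ∧ dx_{(b)} ∧ dx_{(c)} with (a < b < c) sorted:

Collecting like 3-forms: d(omega) = 0.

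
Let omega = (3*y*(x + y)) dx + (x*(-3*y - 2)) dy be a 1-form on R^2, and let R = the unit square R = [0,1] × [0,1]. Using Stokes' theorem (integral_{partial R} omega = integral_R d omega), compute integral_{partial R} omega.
integral_(partial R) omega = -8

Stokes: integral_partial_R omega = integral_R d omega with d omega = (∂Q/∂x - ∂P/∂y) dx ∧ dy.
  ∂Q/∂x = -3*y - 2
  ∂P/∂y = 3*x + 6*y
  integrand = ∂Q/∂x - ∂P/∂y = -3*x - 9*y - 2.
Integrating over R: integral_0^1 integral_0^1 (-3*x - 9*y - 2) dx dy = -8.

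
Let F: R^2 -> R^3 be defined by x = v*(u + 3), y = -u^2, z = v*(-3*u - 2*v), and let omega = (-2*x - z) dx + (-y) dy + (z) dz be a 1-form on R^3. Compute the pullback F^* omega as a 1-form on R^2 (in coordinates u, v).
F^* omega = (-2*u^3 + 10*u*v^2 + 8*v^3 - 6*v^2) du + (v*(10*u^2 + 20*u*v - 3*u + 8*v^2 + 6*v - 18)) dv

Using F^*(f dg) = (f ∘ F) d(g ∘ F), substitute each coordinate x_i by F_i(u, v) in f_i, and replace dx_i by d F_i = (∂F_i/∂u) du + (∂F_i/∂v) dv.
  For the x component: f_1(F) = v*(u + 2*v - 6); d F_1 = (v) du + (u + 3) dv
  For the y component: f_2(F) = u^2; d F_2 = (-2*u) du + (0) dv
  For the z component: f_3(F) = v*(-3*u - 2*v); d F_3 = (-3*v) du + (-3*u - 4*v) dv
Combining and collecting du, dv coefficients:
  coeff of du: -2*u^3 + 10*u*v^2 + 8*v^3 - 6*v^2
  coeff of dv: v*(10*u^2 + 20*u*v - 3*u + 8*v^2 + 6*v - 18)
F^* omega = (-2*u^3 + 10*u*v^2 + 8*v^3 - 6*v^2) du + (v*(10*u^2 + 20*u*v - 3*u + 8*v^2 + 6*v - 18)) dv.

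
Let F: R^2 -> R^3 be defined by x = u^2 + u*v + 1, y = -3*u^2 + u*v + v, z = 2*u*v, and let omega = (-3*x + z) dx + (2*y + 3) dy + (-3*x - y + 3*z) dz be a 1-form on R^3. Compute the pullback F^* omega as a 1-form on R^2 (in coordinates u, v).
F^* omega = (30*u^3 - 23*u^2*v + 5*u*v^2 - 12*u*v - 24*u - 6*v) du + (-9*u^3 + 5*u^2*v - 6*u^2 + 2*u*v - 6*u + 2*v + 3) dv

Using F^*(f dg) = (f ∘ F) d(g ∘ F), substitute each coordinate x_i by F_i(u, v) in f_i, and replace dx_i by d F_i = (∂F_i/∂u) du + (∂F_i/∂v) dv.
  For the x component: f_1(F) = -3*u^2 - u*v - 3; d F_1 = (2*u + v) du + (u) dv
  For the y component: f_2(F) = -6*u^2 + 2*u*v + 2*v + 3; d F_2 = (-6*u + v) du + (u + 1) dv
  For the z component: f_3(F) = 2*u*v - v - 3; d F_3 = (2*v) du + (2*u) dv
Combining and collecting du, dv coefficients:
  coeff of du: 30*u^3 - 23*u^2*v + 5*u*v^2 - 12*u*v - 24*u - 6*v
  coeff of dv: -9*u^3 + 5*u^2*v - 6*u^2 + 2*u*v - 6*u + 2*v + 3
F^* omega = (30*u^3 - 23*u^2*v + 5*u*v^2 - 12*u*v - 24*u - 6*v) du + (-9*u^3 + 5*u^2*v - 6*u^2 + 2*u*v - 6*u + 2*v + 3) dv.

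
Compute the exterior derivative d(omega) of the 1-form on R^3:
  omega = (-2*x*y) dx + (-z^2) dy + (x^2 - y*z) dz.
d(omega) = (2*x) dx ∧ dy + (2*x) dx ∧ dz + (z) dy ∧ dz

For a 1-form omega = sum_i f_i dx_i, the exterior derivative is
  d(omega) = sum_{i < j} (∂f_j/∂x_i - ∂f_i/∂x_j) dx_i ∧ dx_j.
  coefficient of dx ∧ dy: ∂f_2/∂x - ∂f_1/∂y = ∂(-z^2)/∂x - ∂(-2*x*y)/∂y = 2*x
  coefficient of dx ∧ dz: ∂f_3/∂x - ∂f_1/∂z = ∂(x^2 - y*z)/∂x - ∂(-2*x*y)/∂z = 2*x
  coefficient of dy ∧ dz: ∂f_3/∂y - ∂f_2/∂z = ∂(x^2 - y*z)/∂y - ∂(-z^2)/∂z = z
Assembling: d(omega) = (2*x) dx ∧ dy + (2*x) dx ∧ dz + (z) dy ∧ dz.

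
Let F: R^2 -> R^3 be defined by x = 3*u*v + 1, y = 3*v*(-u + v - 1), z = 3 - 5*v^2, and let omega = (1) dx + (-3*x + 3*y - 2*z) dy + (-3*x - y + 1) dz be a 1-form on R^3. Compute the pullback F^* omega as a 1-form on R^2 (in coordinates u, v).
F^* omega = (3*v*(18*u*v - 19*v^2 + 9*v + 10)) du + (54*u^2*v - 105*u*v^2 + 81*u*v + 30*u + 144*v^3 - 141*v^2 - 7*v + 27) dv

Using F^*(f dg) = (f ∘ F) d(g ∘ F), substitute each coordinate x_i by F_i(u, v) in f_i, and replace dx_i by d F_i = (∂F_i/∂u) du + (∂F_i/∂v) dv.
  For the x component: f_1(F) = 1; d F_1 = (3*v) du + (3*u) dv
  For the y component: f_2(F) = -18*u*v + 19*v^2 - 9*v - 9; d F_2 = (-3*v) du + (-3*u + 6*v - 3) dv
  For the z component: f_3(F) = -6*u*v - 3*v^2 + 3*v - 2; d F_3 = (0) du + (-10*v) dv
Combining and collecting du, dv coefficients:
  coeff of du: 3*v*(18*u*v - 19*v^2 + 9*v + 10)
  coeff of dv: 54*u^2*v - 105*u*v^2 + 81*u*v + 30*u + 144*v^3 - 141*v^2 - 7*v + 27
F^* omega = (3*v*(18*u*v - 19*v^2 + 9*v + 10)) du + (54*u^2*v - 105*u*v^2 + 81*u*v + 30*u + 144*v^3 - 141*v^2 - 7*v + 27) dv.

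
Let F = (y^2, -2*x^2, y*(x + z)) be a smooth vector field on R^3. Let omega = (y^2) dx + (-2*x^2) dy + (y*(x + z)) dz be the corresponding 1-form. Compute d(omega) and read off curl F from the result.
d(omega) = (x + z) dy ∧ dz + (-y) dz ∧ dx + (-4*x - 2*y) dx ∧ dy; curl F = (x + z, -y, -4*x - 2*y)

d omega = sum_{i<j} (∂f_j/∂x_i - ∂f_i/∂x_j) dx_i ∧ dx_j. Under the identification (dy ∧ dz, dz ∧ dx, dx ∧ dy) ↔ (e_x, e_y, e_z), the coefficients are exactly the components of curl F. Compute:
  ∂R/∂y - ∂Q/∂z = (x + z) - (0) = x + z
  ∂P/∂z - ∂R/∂x = (0) - (y) = -y
  ∂Q/∂x - ∂P/∂y = (-4*x) - (2*y) = -4*x - 2*y.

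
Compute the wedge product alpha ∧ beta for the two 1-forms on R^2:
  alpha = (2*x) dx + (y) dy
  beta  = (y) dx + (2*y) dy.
alpha ∧ beta = (y*(4*x - y)) dx ∧ dy

Distribute the wedge, using dx_i ∧ dx_j = -dx_j ∧ dx_i and dx_i ∧ dx_i = 0. For each pair (i, j) with i < j, the coefficient of dx_i ∧ dx_j in alpha ∧ beta is (alpha_i * beta_j - alpha_j * beta_i). Collecting: alpha ∧ beta = (y*(4*x - y)) dx ∧ dy.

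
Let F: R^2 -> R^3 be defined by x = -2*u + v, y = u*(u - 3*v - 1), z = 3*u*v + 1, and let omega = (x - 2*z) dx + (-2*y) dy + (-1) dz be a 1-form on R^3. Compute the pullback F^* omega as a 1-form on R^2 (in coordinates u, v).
F^* omega = (-4*u^3 + 18*u^2*v + 6*u^2 - 18*u*v^2 + 2*u - 5*v + 4) du + (6*u^3 - 18*u^2*v - 6*u^2 - 6*u*v - 5*u + v - 2) dv

Using F^*(f dg) = (f ∘ F) d(g ∘ F), substitute each coordinate x_i by F_i(u, v) in f_i, and replace dx_i by d F_i = (∂F_i/∂u) du + (∂F_i/∂v) dv.
  For the x component: f_1(F) = -6*u*v - 2*u + v - 2; d F_1 = (-2) du + (1) dv
  For the y component: f_2(F) = 2*u*(-u + 3*v + 1); d F_2 = (2*u - 3*v - 1) du + (-3*u) dv
  For the z component: f_3(F) = -1; d F_3 = (3*v) du + (3*u) dv
Combining and collecting du, dv coefficients:
  coeff of du: -4*u^3 + 18*u^2*v + 6*u^2 - 18*u*v^2 + 2*u - 5*v + 4
  coeff of dv: 6*u^3 - 18*u^2*v - 6*u^2 - 6*u*v - 5*u + v - 2
F^* omega = (-4*u^3 + 18*u^2*v + 6*u^2 - 18*u*v^2 + 2*u - 5*v + 4) du + (6*u^3 - 18*u^2*v - 6*u^2 - 6*u*v - 5*u + v - 2) dv.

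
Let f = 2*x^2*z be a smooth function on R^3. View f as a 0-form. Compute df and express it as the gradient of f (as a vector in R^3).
df = (4*x*z) dx + (0) dy + (2*x^2) dz; grad f = (4*x*z, 0, 2*x^2)

For a 0-form f, d f = (∂f/∂x) dx + (∂f/∂y) dy + (∂f/∂z) dz. The components of the vector representation are exactly the entries of grad f in Cartesian coordinates:
  ∂f/∂x = 4*x*z
  ∂f/∂y = 0
  ∂f/∂z = 2*x^2.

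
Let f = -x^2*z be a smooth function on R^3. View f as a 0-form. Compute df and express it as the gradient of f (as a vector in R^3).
df = (-2*x*z) dx + (0) dy + (-x^2) dz; grad f = (-2*x*z, 0, -x^2)

For a 0-form f, d f = (∂f/∂x) dx + (∂f/∂y) dy + (∂f/∂z) dz. The components of the vector representation are exactly the entries of grad f in Cartesian coordinates:
  ∂f/∂x = -2*x*z
  ∂f/∂y = 0
  ∂f/∂z = -x^2.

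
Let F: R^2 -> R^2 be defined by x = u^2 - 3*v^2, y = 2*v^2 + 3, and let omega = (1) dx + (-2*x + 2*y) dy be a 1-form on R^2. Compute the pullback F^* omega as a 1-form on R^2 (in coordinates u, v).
F^* omega = (2*u) du + (2*v*(-4*u^2 + 20*v^2 + 9)) dv

Using F^*(f dg) = (f ∘ F) d(g ∘ F), substitute each coordinate x_i by F_i(u, v) in f_i, and replace dx_i by d F_i = (∂F_i/∂u) du + (∂F_i/∂v) dv.
  For the x component: f_1(F) = 1; d F_1 = (2*u) du + (-6*v) dv
  For the y component: f_2(F) = -2*u^2 + 10*v^2 + 6; d F_2 = (0) du + (4*v) dv
Combining and collecting du, dv coefficients:
  coeff of du: 2*u
  coeff of dv: 2*v*(-4*u^2 + 20*v^2 + 9)
F^* omega = (2*u) du + (2*v*(-4*u^2 + 20*v^2 + 9)) dv.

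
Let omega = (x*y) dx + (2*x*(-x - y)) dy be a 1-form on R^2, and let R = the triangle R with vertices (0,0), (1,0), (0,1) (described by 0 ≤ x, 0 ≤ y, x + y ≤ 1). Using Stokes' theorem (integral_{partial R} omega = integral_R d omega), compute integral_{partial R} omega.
integral_(partial R) omega = -7/6

Stokes: integral_partial_R omega = integral_R d omega with d omega = (∂Q/∂x - ∂P/∂y) dx ∧ dy.
  ∂Q/∂x = -4*x - 2*y
  ∂P/∂y = x
  integrand = ∂Q/∂x - ∂P/∂y = -5*x - 2*y.
Integrating over R: integral_0^1 integral_0^{1-x} (-5*x - 2*y) dy dx = -7/6.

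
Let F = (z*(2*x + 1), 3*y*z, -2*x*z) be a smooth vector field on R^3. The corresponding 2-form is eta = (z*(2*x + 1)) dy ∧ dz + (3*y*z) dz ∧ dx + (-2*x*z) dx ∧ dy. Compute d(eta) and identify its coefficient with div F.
d(eta) = (-2*x + 5*z) dx ∧ dy ∧ dz; div F = -2*x + 5*z

For a 2-form in R^3 of the form above, applying d gives a 3-form with coefficient ∂P/∂x + ∂Q/∂y + ∂R/∂z:
  ∂P/∂x = 2*z
  ∂Q/∂y = 3*z
  ∂R/∂z = -2*x
Sum = -2*x + 5*z, which is exactly div F.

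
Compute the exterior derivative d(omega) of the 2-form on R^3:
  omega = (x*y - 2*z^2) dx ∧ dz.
d(omega) = (-x) dx ∧ dy ∧ dz

For a 2-form omega = sum_{i<j} g_{ij} dx_i ∧ dx_j, the exterior derivative is
  d(omega) = sum_{i<j} d(g_{ij}) ∧ dx_i ∧ dx_j = sum_{i<j, k} (∂g_{ij}/∂x_k) dx_k ∧ dx_i ∧ dx_j.
Expand each term, using dx_k ∧ dx_i ∧ dx_j = sgn(permutation) dx_{(a)} ∧ dx_{(b)} ∧ dx_{(c)} with (a < b < c) sorted:
  d(x*y - 2*z^2) includes (∂/∂y)(x*y - 2*z^2) dy = (x) dy, which multiplied by dx ∧ dz gives (-x) dx ∧ dy ∧ dz
Collecting like 3-forms: d(omega) = (-x) dx ∧ dy ∧ dz.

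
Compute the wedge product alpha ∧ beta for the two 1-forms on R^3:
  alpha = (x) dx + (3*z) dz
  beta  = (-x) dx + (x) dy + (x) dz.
alpha ∧ beta = (x^2) dx ∧ dy + (x*(x + 3*z)) dx ∧ dz + (-3*x*z) dy ∧ dz

Distribute the wedge, using dx_i ∧ dx_j = -dx_j ∧ dx_i and dx_i ∧ dx_i = 0. For each pair (i, j) with i < j, the coefficient of dx_i ∧ dx_j in alpha ∧ beta is (alpha_i * beta_j - alpha_j * beta_i). Collecting: alpha ∧ beta = (x^2) dx ∧ dy + (x*(x + 3*z)) dx ∧ dz + (-3*x*z) dy ∧ dz.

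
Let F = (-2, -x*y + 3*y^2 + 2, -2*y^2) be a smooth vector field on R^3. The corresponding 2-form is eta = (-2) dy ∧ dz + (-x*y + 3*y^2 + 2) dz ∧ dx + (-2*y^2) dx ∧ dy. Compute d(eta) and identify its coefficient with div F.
d(eta) = (-x + 6*y) dx ∧ dy ∧ dz; div F = -x + 6*y

For a 2-form in R^3 of the form above, applying d gives a 3-form with coefficient ∂P/∂x + ∂Q/∂y + ∂R/∂z:
  ∂P/∂x = 0
  ∂Q/∂y = -x + 6*y
  ∂R/∂z = 0
Sum = -x + 6*y, which is exactly div F.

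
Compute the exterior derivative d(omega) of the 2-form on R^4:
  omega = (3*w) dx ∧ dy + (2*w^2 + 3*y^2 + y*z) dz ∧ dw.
d(omega) = (3) dx ∧ dy ∧ dw + (6*y + z) dy ∧ dz ∧ dw

For a 2-form omega = sum_{i<j} g_{ij} dx_i ∧ dx_j, the exterior derivative is
  d(omega) = sum_{i<j} d(g_{ij}) ∧ dx_i ∧ dx_j = sum_{i<j, k} (∂g_{ij}/∂x_k) dx_k ∧ dx_i ∧ dx_j.
Expand each term, using dx_k ∧ dx_i ∧ dx_j = sgn(permutation) dx_{(a)} ∧ dx_{(b)} ∧ dx_{(c)} with (a < b < c) sorted:
  d(3*w) includes (∂/∂w)(3*w) dw = (3) dw, which multiplied by dx ∧ dy gives (3) dx ∧ dy ∧ dw
  d(2*w^2 + 3*y^2 + y*z) includes (∂/∂y)(2*w^2 + 3*y^2 + y*z) dy = (6*y + z) dy, which multiplied by dz ∧ dw gives (6*y + z) dy ∧ dz ∧ dw
Collecting like 3-forms: d(omega) = (3) dx ∧ dy ∧ dw + (6*y + z) dy ∧ dz ∧ dw.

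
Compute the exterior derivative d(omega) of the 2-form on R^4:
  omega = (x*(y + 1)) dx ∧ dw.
d(omega) = (-x) dx ∧ dy ∧ dw

For a 2-form omega = sum_{i<j} g_{ij} dx_i ∧ dx_j, the exterior derivative is
  d(omega) = sum_{i<j} d(g_{ij}) ∧ dx_i ∧ dx_j = sum_{i<j, k} (∂g_{ij}/∂x_k) dx_k ∧ dx_i ∧ dx_j.
Expand each term, using dx_k ∧ dx_i ∧ dx_j = sgn(permutation) dx_{(a)} ∧ dx_{(b)} ∧ dx_{(c)} with (a < b < c) sorted:
  d(x*(y + 1)) includes (∂/∂y)(x*(y + 1)) dy = (x) dy, which multiplied by dx ∧ dw gives (-x) dx ∧ dy ∧ dw
Collecting like 3-forms: d(omega) = (-x) dx ∧ dy ∧ dw.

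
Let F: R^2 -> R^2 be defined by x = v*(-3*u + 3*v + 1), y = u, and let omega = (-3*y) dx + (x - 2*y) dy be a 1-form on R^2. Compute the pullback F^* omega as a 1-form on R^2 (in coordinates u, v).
F^* omega = (6*u*v - 2*u + 3*v^2 + v) du + (3*u*(3*u - 6*v - 1)) dv

Using F^*(f dg) = (f ∘ F) d(g ∘ F), substitute each coordinate x_i by F_i(u, v) in f_i, and replace dx_i by d F_i = (∂F_i/∂u) du + (∂F_i/∂v) dv.
  For the x component: f_1(F) = -3*u; d F_1 = (-3*v) du + (-3*u + 6*v + 1) dv
  For the y component: f_2(F) = -3*u*v - 2*u + 3*v^2 + v; d F_2 = (1) du + (0) dv
Combining and collecting du, dv coefficients:
  coeff of du: 6*u*v - 2*u + 3*v^2 + v
  coeff of dv: 3*u*(3*u - 6*v - 1)
F^* omega = (6*u*v - 2*u + 3*v^2 + v) du + (3*u*(3*u - 6*v - 1)) dv.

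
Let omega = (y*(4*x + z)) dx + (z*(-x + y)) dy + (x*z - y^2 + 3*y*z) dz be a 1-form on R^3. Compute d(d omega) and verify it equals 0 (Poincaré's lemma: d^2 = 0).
d(d omega) = 0

Step 1: d omega = sum_{i<j} (∂f_j/∂x_i - ∂f_i/∂x_j) dx_i ∧ dx_j:
  coeff of dx ∧ dy: -4*x - 2*z
  coeff of dx ∧ dz: -y + z
  coeff of dy ∧ dz: x - 3*y + 3*z
Step 2: Apply d again to each 2-form coefficient. The only possible 3-form in R^3 is dx ∧ dy ∧ dz, with coefficient
  ∂(coeff of dy∧dz)/∂x - ∂(coeff of dx∧dz)/∂y + ∂(coeff of dx∧dy)/∂z
  = ∂/∂x (x - 3*y + 3*z) - ∂/∂y (-y + z) + ∂/∂z (-4*x - 2*z).
Each of these terms simplifies to sums of mixed partials that cancel in pairs. The result is 0 (by equality of mixed partials for smooth functions — Schwarz / Clairaut).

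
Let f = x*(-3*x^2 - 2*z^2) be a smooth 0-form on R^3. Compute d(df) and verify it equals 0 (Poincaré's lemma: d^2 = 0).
d(df) = 0

Step 1: df = sum_i (∂f/∂x_i) dx_i = (-9*x^2 - 2*z^2) dx + (0) dy + (-4*x*z) dz.
Step 2: Apply d again. Using the 1-form formula, the coefficient of dx ∧ dy in d(df) is ∂^2 f/∂x ∂y - ∂^2 f/∂y ∂x = (0) - (0) = 0 (equality of mixed partials for smooth f).
Similarly for dx ∧ dz and dy ∧ dz — all coefficients vanish. So d(df) = 0.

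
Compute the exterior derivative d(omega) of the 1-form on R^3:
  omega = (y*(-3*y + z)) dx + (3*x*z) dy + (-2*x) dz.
d(omega) = (6*y + 2*z) dx ∧ dy + (-y - 2) dx ∧ dz + (-3*x) dy ∧ dz

For a 1-form omega = sum_i f_i dx_i, the exterior derivative is
  d(omega) = sum_{i < j} (∂f_j/∂x_i - ∂f_i/∂x_j) dx_i ∧ dx_j.
  coefficient of dx ∧ dy: ∂f_2/∂x - ∂f_1/∂y = ∂(3*x*z)/∂x - ∂(y*(-3*y + z))/∂y = 6*y + 2*z
  coefficient of dx ∧ dz: ∂f_3/∂x - ∂f_1/∂z = ∂(-2*x)/∂x - ∂(y*(-3*y + z))/∂z = -y - 2
  coefficient of dy ∧ dz: ∂f_3/∂y - ∂f_2/∂z = ∂(-2*x)/∂y - ∂(3*x*z)/∂z = -3*x
Assembling: d(omega) = (6*y + 2*z) dx ∧ dy + (-y - 2) dx ∧ dz + (-3*x) dy ∧ dz.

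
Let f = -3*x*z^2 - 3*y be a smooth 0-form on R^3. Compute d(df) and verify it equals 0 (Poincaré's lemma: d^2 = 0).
d(df) = 0

Step 1: df = sum_i (∂f/∂x_i) dx_i = (-3*z^2) dx + (-3) dy + (-6*x*z) dz.
Step 2: Apply d again. Using the 1-form formula, the coefficient of dx ∧ dy in d(df) is ∂^2 f/∂x ∂y - ∂^2 f/∂y ∂x = (0) - (0) = 0 (equality of mixed partials for smooth f).
Similarly for dx ∧ dz and dy ∧ dz — all coefficients vanish. So d(df) = 0.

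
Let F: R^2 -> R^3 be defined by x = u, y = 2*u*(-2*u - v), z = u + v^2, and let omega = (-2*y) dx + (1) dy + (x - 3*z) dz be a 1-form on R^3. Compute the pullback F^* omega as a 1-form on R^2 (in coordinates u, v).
F^* omega = (8*u^2 + 4*u*v - 10*u - 3*v^2 - 2*v) du + (-4*u*v - 2*u - 6*v^3) dv

Using F^*(f dg) = (f ∘ F) d(g ∘ F), substitute each coordinate x_i by F_i(u, v) in f_i, and replace dx_i by d F_i = (∂F_i/∂u) du + (∂F_i/∂v) dv.
  For the x component: f_1(F) = 4*u*(2*u + v); d F_1 = (1) du + (0) dv
  For the y component: f_2(F) = 1; d F_2 = (-8*u - 2*v) du + (-2*u) dv
  For the z component: f_3(F) = -2*u - 3*v^2; d F_3 = (1) du + (2*v) dv
Combining and collecting du, dv coefficients:
  coeff of du: 8*u^2 + 4*u*v - 10*u - 3*v^2 - 2*v
  coeff of dv: -4*u*v - 2*u - 6*v^3
F^* omega = (8*u^2 + 4*u*v - 10*u - 3*v^2 - 2*v) du + (-4*u*v - 2*u - 6*v^3) dv.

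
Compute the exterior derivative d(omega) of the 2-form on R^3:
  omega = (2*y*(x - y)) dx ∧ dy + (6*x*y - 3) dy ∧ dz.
d(omega) = (6*y) dx ∧ dy ∧ dz

For a 2-form omega = sum_{i<j} g_{ij} dx_i ∧ dx_j, the exterior derivative is
  d(omega) = sum_{i<j} d(g_{ij}) ∧ dx_i ∧ dx_j = sum_{i<j, k} (∂g_{ij}/∂x_k) dx_k ∧ dx_i ∧ dx_j.
Expand each term, using dx_k ∧ dx_i ∧ dx_j = sgn(permutation) dx_{(a)} ∧ dx_{(b)} ∧ dx_{(c)} with (a < b < c) sorted:
  d(6*x*y - 3) includes (∂/∂x)(6*x*y - 3) dx = (6*y) dx, which multiplied by dy ∧ dz gives (6*y) dx ∧ dy ∧ dz
Collecting like 3-forms: d(omega) = (6*y) dx ∧ dy ∧ dz.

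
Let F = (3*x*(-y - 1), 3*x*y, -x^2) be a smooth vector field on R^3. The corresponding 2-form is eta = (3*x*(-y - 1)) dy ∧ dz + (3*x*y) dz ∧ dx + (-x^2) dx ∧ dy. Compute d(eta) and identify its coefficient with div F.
d(eta) = (3*x - 3*y - 3) dx ∧ dy ∧ dz; div F = 3*x - 3*y - 3

For a 2-form in R^3 of the form above, applying d gives a 3-form with coefficient ∂P/∂x + ∂Q/∂y + ∂R/∂z:
  ∂P/∂x = -3*y - 3
  ∂Q/∂y = 3*x
  ∂R/∂z = 0
Sum = 3*x - 3*y - 3, which is exactly div F.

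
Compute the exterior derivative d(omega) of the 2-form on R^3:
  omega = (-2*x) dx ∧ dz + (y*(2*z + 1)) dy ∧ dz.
d(omega) = 0

For a 2-form omega = sum_{i<j} g_{ij} dx_i ∧ dx_j, the exterior derivative is
  d(omega) = sum_{i<j} d(g_{ij}) ∧ dx_i ∧ dx_j = sum_{i<j, k} (∂g_{ij}/∂x_k) dx_k ∧ dx_i ∧ dx_j.
Expand each term, using dx_k ∧ dx_i ∧ dx_j = sgn(permutation) dx_{(a)} ∧ dx_{(b)} ∧ dx_{(c)} with (a < b < c) sorted:

Collecting like 3-forms: d(omega) = 0.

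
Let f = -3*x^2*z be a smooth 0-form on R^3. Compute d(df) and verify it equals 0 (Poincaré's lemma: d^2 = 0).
d(df) = 0

Step 1: df = sum_i (∂f/∂x_i) dx_i = (-6*x*z) dx + (0) dy + (-3*x^2) dz.
Step 2: Apply d again. Using the 1-form formula, the coefficient of dx ∧ dy in d(df) is ∂^2 f/∂x ∂y - ∂^2 f/∂y ∂x = (0) - (0) = 0 (equality of mixed partials for smooth f).
Similarly for dx ∧ dz and dy ∧ dz — all coefficients vanish. So d(df) = 0.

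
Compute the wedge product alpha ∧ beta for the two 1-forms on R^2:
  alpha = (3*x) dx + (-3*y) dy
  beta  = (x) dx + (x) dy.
alpha ∧ beta = (3*x*(x + y)) dx ∧ dy

Distribute the wedge, using dx_i ∧ dx_j = -dx_j ∧ dx_i and dx_i ∧ dx_i = 0. For each pair (i, j) with i < j, the coefficient of dx_i ∧ dx_j in alpha ∧ beta is (alpha_i * beta_j - alpha_j * beta_i). Collecting: alpha ∧ beta = (3*x*(x + y)) dx ∧ dy.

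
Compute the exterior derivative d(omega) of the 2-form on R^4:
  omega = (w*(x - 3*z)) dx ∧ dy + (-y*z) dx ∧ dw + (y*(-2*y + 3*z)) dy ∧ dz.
d(omega) = (-3*w) dx ∧ dy ∧ dz + (x - 2*z) dx ∧ dy ∧ dw + (y) dx ∧ dz ∧ dw

For a 2-form omega = sum_{i<j} g_{ij} dx_i ∧ dx_j, the exterior derivative is
  d(omega) = sum_{i<j} d(g_{ij}) ∧ dx_i ∧ dx_j = sum_{i<j, k} (∂g_{ij}/∂x_k) dx_k ∧ dx_i ∧ dx_j.
Expand each term, using dx_k ∧ dx_i ∧ dx_j = sgn(permutation) dx_{(a)} ∧ dx_{(b)} ∧ dx_{(c)} with (a < b < c) sorted:
  d(w*(x - 3*z)) includes (∂/∂z)(w*(x - 3*z)) dz = (-3*w) dz, which multiplied by dx ∧ dy gives (-3*w) dx ∧ dy ∧ dz
  d(w*(x - 3*z)) includes (∂/∂w)(w*(x - 3*z)) dw = (x - 3*z) dw, which multiplied by dx ∧ dy gives (x - 3*z) dx ∧ dy ∧ dw
  d(-y*z) includes (∂/∂y)(-y*z) dy = (-z) dy, which multiplied by dx ∧ dw gives (z) dx ∧ dy ∧ dw
  d(-y*z) includes (∂/∂z)(-y*z) dz = (-y) dz, which multiplied by dx ∧ dw gives (y) dx ∧ dz ∧ dw
Collecting like 3-forms: d(omega) = (-3*w) dx ∧ dy ∧ dz + (x - 2*z) dx ∧ dy ∧ dw + (y) dx ∧ dz ∧ dw.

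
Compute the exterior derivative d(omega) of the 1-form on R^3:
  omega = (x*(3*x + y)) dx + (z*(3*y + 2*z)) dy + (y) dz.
d(omega) = (-x) dx ∧ dy + (-3*y - 4*z + 1) dy ∧ dz

For a 1-form omega = sum_i f_i dx_i, the exterior derivative is
  d(omega) = sum_{i < j} (∂f_j/∂x_i - ∂f_i/∂x_j) dx_i ∧ dx_j.
  coefficient of dx ∧ dy: ∂f_2/∂x - ∂f_1/∂y = ∂(z*(3*y + 2*z))/∂x - ∂(x*(3*x + y))/∂y = -x
  coefficient of dy ∧ dz: ∂f_3/∂y - ∂f_2/∂z = ∂(y)/∂y - ∂(z*(3*y + 2*z))/∂z = -3*y - 4*z + 1
Assembling: d(omega) = (-x) dx ∧ dy + (-3*y - 4*z + 1) dy ∧ dz.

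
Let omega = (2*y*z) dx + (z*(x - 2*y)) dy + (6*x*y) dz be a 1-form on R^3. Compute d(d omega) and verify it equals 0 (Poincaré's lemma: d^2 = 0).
d(d omega) = 0

Step 1: d omega = sum_{i<j} (∂f_j/∂x_i - ∂f_i/∂x_j) dx_i ∧ dx_j:
  coeff of dx ∧ dy: -z
  coeff of dx ∧ dz: 4*y
  coeff of dy ∧ dz: 5*x + 2*y
Step 2: Apply d again to each 2-form coefficient. The only possible 3-form in R^3 is dx ∧ dy ∧ dz, with coefficient
  ∂(coeff of dy∧dz)/∂x - ∂(coeff of dx∧dz)/∂y + ∂(coeff of dx∧dy)/∂z
  = ∂/∂x (5*x + 2*y) - ∂/∂y (4*y) + ∂/∂z (-z).
Each of these terms simplifies to sums of mixed partials that cancel in pairs. The result is 0 (by equality of mixed partials for smooth functions — Schwarz / Clairaut).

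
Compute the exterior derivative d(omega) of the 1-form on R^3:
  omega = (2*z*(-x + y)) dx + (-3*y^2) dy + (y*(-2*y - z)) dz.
d(omega) = (-2*z) dx ∧ dy + (2*x - 2*y) dx ∧ dz + (-4*y - z) dy ∧ dz

For a 1-form omega = sum_i f_i dx_i, the exterior derivative is
  d(omega) = sum_{i < j} (∂f_j/∂x_i - ∂f_i/∂x_j) dx_i ∧ dx_j.
  coefficient of dx ∧ dy: ∂f_2/∂x - ∂f_1/∂y = ∂(-3*y^2)/∂x - ∂(2*z*(-x + y))/∂y = -2*z
  coefficient of dx ∧ dz: ∂f_3/∂x - ∂f_1/∂z = ∂(y*(-2*y - z))/∂x - ∂(2*z*(-x + y))/∂z = 2*x - 2*y
  coefficient of dy ∧ dz: ∂f_3/∂y - ∂f_2/∂z = ∂(y*(-2*y - z))/∂y - ∂(-3*y^2)/∂z = -4*y - z
Assembling: d(omega) = (-2*z) dx ∧ dy + (2*x - 2*y) dx ∧ dz + (-4*y - z) dy ∧ dz.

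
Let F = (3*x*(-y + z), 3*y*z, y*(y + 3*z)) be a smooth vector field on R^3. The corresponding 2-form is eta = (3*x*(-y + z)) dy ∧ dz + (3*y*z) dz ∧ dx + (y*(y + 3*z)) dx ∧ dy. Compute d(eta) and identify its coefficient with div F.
d(eta) = (6*z) dx ∧ dy ∧ dz; div F = 6*z

For a 2-form in R^3 of the form above, applying d gives a 3-form with coefficient ∂P/∂x + ∂Q/∂y + ∂R/∂z:
  ∂P/∂x = -3*y + 3*z
  ∂Q/∂y = 3*z
  ∂R/∂z = 3*y
Sum = 6*z, which is exactly div F.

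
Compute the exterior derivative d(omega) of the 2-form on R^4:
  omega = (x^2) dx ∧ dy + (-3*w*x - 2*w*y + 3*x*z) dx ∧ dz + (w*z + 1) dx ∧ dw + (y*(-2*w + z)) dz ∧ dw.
d(omega) = (2*w) dx ∧ dy ∧ dz + (-w - 3*x - 2*y) dx ∧ dz ∧ dw + (-2*w + z) dy ∧ dz ∧ dw

For a 2-form omega = sum_{i<j} g_{ij} dx_i ∧ dx_j, the exterior derivative is
  d(omega) = sum_{i<j} d(g_{ij}) ∧ dx_i ∧ dx_j = sum_{i<j, k} (∂g_{ij}/∂x_k) dx_k ∧ dx_i ∧ dx_j.
Expand each term, using dx_k ∧ dx_i ∧ dx_j = sgn(permutation) dx_{(a)} ∧ dx_{(b)} ∧ dx_{(c)} with (a < b < c) sorted:
  d(-3*w*x - 2*w*y + 3*x*z) includes (∂/∂y)(-3*w*x - 2*w*y + 3*x*z) dy = (-2*w) dy, which multiplied by dx ∧ dz gives (2*w) dx ∧ dy ∧ dz
  d(-3*w*x - 2*w*y + 3*x*z) includes (∂/∂w)(-3*w*x - 2*w*y + 3*x*z) dw = (-3*x - 2*y) dw, which multiplied by dx ∧ dz gives (-3*x - 2*y) dx ∧ dz ∧ dw
  d(w*z + 1) includes (∂/∂z)(w*z + 1) dz = (w) dz, which multiplied by dx ∧ dw gives (-w) dx ∧ dz ∧ dw
  d(y*(-2*w + z)) includes (∂/∂y)(y*(-2*w + z)) dy = (-2*w + z) dy, which multiplied by dz ∧ dw gives (-2*w + z) dy ∧ dz ∧ dw
Collecting like 3-forms: d(omega) = (2*w) dx ∧ dy ∧ dz + (-w - 3*x - 2*y) dx ∧ dz ∧ dw + (-2*w + z) dy ∧ dz ∧ dw.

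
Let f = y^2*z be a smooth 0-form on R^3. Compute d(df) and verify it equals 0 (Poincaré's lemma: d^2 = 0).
d(df) = 0

Step 1: df = sum_i (∂f/∂x_i) dx_i = (0) dx + (2*y*z) dy + (y^2) dz.
Step 2: Apply d again. Using the 1-form formula, the coefficient of dx ∧ dy in d(df) is ∂^2 f/∂x ∂y - ∂^2 f/∂y ∂x = (0) - (0) = 0 (equality of mixed partials for smooth f).
Similarly for dx ∧ dz and dy ∧ dz — all coefficients vanish. So d(df) = 0.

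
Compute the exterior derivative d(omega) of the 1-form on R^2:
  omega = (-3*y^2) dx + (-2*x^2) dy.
d(omega) = (-4*x + 6*y) dx ∧ dy

For a 1-form omega = sum_i f_i dx_i, the exterior derivative is
  d(omega) = sum_{i < j} (∂f_j/∂x_i - ∂f_i/∂x_j) dx_i ∧ dx_j.
  coefficient of dx ∧ dy: ∂f_2/∂x - ∂f_1/∂y = ∂(-2*x^2)/∂x - ∂(-3*y^2)/∂y = -4*x + 6*y
Assembling: d(omega) = (-4*x + 6*y) dx ∧ dy.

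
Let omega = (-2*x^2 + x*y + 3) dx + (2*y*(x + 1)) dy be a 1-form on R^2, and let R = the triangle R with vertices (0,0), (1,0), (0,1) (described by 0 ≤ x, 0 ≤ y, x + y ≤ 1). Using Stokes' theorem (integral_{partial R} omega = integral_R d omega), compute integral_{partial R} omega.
integral_(partial R) omega = 1/6

Stokes: integral_partial_R omega = integral_R d omega with d omega = (∂Q/∂x - ∂P/∂y) dx ∧ dy.
  ∂Q/∂x = 2*y
  ∂P/∂y = x
  integrand = ∂Q/∂x - ∂P/∂y = -x + 2*y.
Integrating over R: integral_0^1 integral_0^{1-x} (-x + 2*y) dy dx = 1/6.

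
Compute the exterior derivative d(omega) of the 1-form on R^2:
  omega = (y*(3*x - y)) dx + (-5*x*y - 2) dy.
d(omega) = (-3*x - 3*y) dx ∧ dy

For a 1-form omega = sum_i f_i dx_i, the exterior derivative is
  d(omega) = sum_{i < j} (∂f_j/∂x_i - ∂f_i/∂x_j) dx_i ∧ dx_j.
  coefficient of dx ∧ dy: ∂f_2/∂x - ∂f_1/∂y = ∂(-5*x*y - 2)/∂x - ∂(y*(3*x - y))/∂y = -3*x - 3*y
Assembling: d(omega) = (-3*x - 3*y) dx ∧ dy.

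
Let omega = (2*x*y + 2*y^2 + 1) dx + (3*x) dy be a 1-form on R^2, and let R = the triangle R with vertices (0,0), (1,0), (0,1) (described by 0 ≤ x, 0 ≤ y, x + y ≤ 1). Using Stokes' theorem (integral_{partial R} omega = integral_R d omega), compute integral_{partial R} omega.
integral_(partial R) omega = 1/2

Stokes: integral_partial_R omega = integral_R d omega with d omega = (∂Q/∂x - ∂P/∂y) dx ∧ dy.
  ∂Q/∂x = 3
  ∂P/∂y = 2*x + 4*y
  integrand = ∂Q/∂x - ∂P/∂y = -2*x - 4*y + 3.
Integrating over R: integral_0^1 integral_0^{1-x} (-2*x - 4*y + 3) dy dx = 1/2.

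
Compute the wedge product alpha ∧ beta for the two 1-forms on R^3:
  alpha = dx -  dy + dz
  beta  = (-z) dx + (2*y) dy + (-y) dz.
alpha ∧ beta = (2*y - z) dx ∧ dy + (-y + z) dx ∧ dz + (-y) dy ∧ dz

Distribute the wedge, using dx_i ∧ dx_j = -dx_j ∧ dx_i and dx_i ∧ dx_i = 0. For each pair (i, j) with i < j, the coefficient of dx_i ∧ dx_j in alpha ∧ beta is (alpha_i * beta_j - alpha_j * beta_i). Collecting: alpha ∧ beta = (2*y - z) dx ∧ dy + (-y + z) dx ∧ dz + (-y) dy ∧ dz.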